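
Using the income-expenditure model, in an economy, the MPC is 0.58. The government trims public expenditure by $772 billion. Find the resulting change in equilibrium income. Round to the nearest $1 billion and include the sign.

Government-spending multiplier = 1/(1 − MPC) = 1/(1 − 0.58) = 1/0.42 ≈ 2.381.
ΔY = k × ΔG = (−$772 billion) / 0.42 ≈ −$1,838 billion.

−$1,838 billion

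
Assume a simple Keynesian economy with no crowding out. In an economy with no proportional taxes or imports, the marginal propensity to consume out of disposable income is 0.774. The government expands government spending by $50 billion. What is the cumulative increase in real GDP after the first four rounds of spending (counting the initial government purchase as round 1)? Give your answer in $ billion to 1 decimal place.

Round 1 adds ΔG = $50 billion; each later round is MPC = 0.774 times the previous.
After 4 rounds: 50 + 38.7 + 29.9538 + 23.1842412 = ΔG·(1 − c^4)/(1 − c) = 50 × (1 − 0.358892053776)/0.226 ≈ $141.8 billion.

$141.8 billion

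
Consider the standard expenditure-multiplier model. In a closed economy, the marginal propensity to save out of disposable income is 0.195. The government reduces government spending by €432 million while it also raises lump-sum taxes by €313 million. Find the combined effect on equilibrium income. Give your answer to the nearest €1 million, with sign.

MPC = 1 − MPS = 1 − 0.195 = 0.805.
Expenditure multiplier = 1/(1 − MPC) = 1/(1 − 0.805) = 1/0.195 ≈ 5.128.
ΔG contributes k·ΔG = (−€432 million) / 0.195 ≈ −€2,215.4 million.
ΔT of +€313 million changes first-round spending by −c·ΔT = −€251.965 million, contributing k·(−c·ΔT) = (−€251.965 million) / 0.195 ≈ −€1,292.1 million.
Net ΔY = k(ΔG − c·ΔT) = (−€683.965 million) / 0.195 ≈ −€3,508 million.

−€3,508 million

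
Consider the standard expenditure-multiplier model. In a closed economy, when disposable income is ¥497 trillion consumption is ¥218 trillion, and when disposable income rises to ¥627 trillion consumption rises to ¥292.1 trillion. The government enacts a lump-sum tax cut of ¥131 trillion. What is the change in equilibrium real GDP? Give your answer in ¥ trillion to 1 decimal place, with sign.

+¥173.7 trillion

MPC = ΔC/ΔYd = (292.1 − 218)/(627 − 497) = 74.1/130 = 0.57.
A lump-sum tax change of −¥131 trillion shifts disposable income by +¥131 trillion; first-round consumption changes by −c × ΔT = −0.57 × (−¥131 trillion) = +¥74.67 trillion.
Expenditure multiplier = 1/(1 − MPC) = 1/(1 − 0.57) = 1/0.43 ≈ 2.326.
The tax multiplier is −c × k ≈ −1.326, so ΔY = k × (−c·ΔT) = (+¥74.67 trillion) / 0.43 ≈ +¥173.7 trillion.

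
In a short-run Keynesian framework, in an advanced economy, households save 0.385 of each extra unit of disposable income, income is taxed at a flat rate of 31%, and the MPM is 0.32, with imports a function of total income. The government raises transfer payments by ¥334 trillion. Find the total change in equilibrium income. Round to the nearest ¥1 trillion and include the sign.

+¥229 trillion

MPC = 1 − MPS = 1 − 0.385 = 0.615.
The transfer change shifts disposable income by +¥334 trillion, so first-round consumption changes by c·ΔTR = 0.615 × (+¥334 trillion) = +¥205.41 trillion.
Expenditure multiplier = 1/(1 − c(1−t) + m) = 1/(1 − 0.615×0.69 + 0.32) = 1/0.89565 ≈ 1.117.
The transfer multiplier is c × k ≈ 0.687, so ΔY = k × (c·ΔTR) = (+¥205.41 trillion) / 0.89565 ≈ +¥229 trillion.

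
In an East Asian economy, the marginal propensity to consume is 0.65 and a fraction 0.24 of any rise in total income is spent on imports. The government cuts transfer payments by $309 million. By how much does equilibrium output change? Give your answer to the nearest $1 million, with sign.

−$340 million

The transfer change shifts disposable income by −$309 million, so first-round consumption changes by c·ΔTR = 0.65 × (−$309 million) = −$200.85 million.
Expenditure multiplier = 1/(1 − c + m) = 1/(1 − 0.65 + 0.24) = 1/0.59 ≈ 1.695.
The transfer multiplier is c × k ≈ 1.102, so ΔY = k × (c·ΔTR) = (−$200.85 million) / 0.59 ≈ −$340 million.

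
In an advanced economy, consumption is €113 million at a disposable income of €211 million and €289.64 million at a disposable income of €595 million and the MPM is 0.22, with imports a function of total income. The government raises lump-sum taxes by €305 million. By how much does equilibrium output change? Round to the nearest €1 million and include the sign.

MPC = ΔC/ΔYd = (289.64 − 113)/(595 − 211) = 176.64/384 = 0.46.
A lump-sum tax change of +€305 million shifts disposable income by −€305 million; first-round consumption changes by −c × ΔT = −0.46 × (+€305 million) = −€140.3 million.
Expenditure multiplier = 1/(1 − c + m) = 1/(1 − 0.46 + 0.22) = 1/0.76 ≈ 1.316.
The tax multiplier is −c × k ≈ −0.605, so ΔY = k × (−c·ΔT) = (−€140.3 million) / 0.76 ≈ −€185 million.

−€185 million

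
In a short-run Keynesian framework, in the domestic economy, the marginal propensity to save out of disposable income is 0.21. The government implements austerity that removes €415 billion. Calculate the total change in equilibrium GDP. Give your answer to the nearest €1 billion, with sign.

−€1,976 billion

MPC = 1 − MPS = 1 − 0.21 = 0.79.
Expenditure multiplier = 1/(1 − MPC) = 1/(1 − 0.79) = 1/0.21 ≈ 4.762.
ΔY = k × ΔG = (−€415 billion) / 0.21 ≈ −€1,976 billion.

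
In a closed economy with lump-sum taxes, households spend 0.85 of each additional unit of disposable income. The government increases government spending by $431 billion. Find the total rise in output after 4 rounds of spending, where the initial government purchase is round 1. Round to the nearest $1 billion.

Round 1 adds ΔG = $431 billion; each later round is MPC = 0.85 times the previous.
After 4 rounds: 431 + 366.35 + 311.3975 + 264.687875 = ΔG·(1 − c^4)/(1 − c) = 431 × (1 − 0.52200625)/0.15 ≈ $1,373 billion.

$1,373 billion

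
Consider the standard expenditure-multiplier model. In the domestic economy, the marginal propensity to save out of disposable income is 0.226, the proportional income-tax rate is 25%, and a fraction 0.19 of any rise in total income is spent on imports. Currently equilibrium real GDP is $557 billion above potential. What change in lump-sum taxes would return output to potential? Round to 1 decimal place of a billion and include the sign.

+$438.6 billion

MPC = 1 − MPS = 1 − 0.226 = 0.774.
Spending multiplier = 1/(1 − c(1−t) + m) = 1/(1 − 0.774×0.75 + 0.19) = 1/0.6095 ≈ 1.641.
Tax multiplier = −c·k = −0.774/0.6095 ≈ −1.27. Need ΔY = −$557 billion, so ΔT = ΔY/(−c·k) = −(−$557 billion) × 0.6095 / 0.774 ≈ +$438.6 billion.
The government should raise lump-sum taxes by $438.6 billion.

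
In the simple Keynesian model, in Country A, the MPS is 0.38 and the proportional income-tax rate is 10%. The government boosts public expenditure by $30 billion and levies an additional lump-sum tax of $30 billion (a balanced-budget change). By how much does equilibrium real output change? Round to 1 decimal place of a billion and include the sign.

MPC = 1 − MPS = 1 − 0.38 = 0.62.
Expenditure multiplier = 1/(1 − c(1−t)) = 1/(1 − 0.62×0.9) = 1/0.442 ≈ 2.262.
ΔG contributes k·ΔG = (+$30 billion) / 0.442 ≈ +$67.9 billion.
ΔT of +$30 billion changes first-round spending by −c·ΔT = −$18.6 billion, contributing k·(−c·ΔT) = (−$18.6 billion) / 0.442 ≈ −$42.1 billion.
Net ΔY = k(ΔG − c·ΔT) = (+$11.4 billion) / 0.442 ≈ +$25.8 billion.

+$25.8 billion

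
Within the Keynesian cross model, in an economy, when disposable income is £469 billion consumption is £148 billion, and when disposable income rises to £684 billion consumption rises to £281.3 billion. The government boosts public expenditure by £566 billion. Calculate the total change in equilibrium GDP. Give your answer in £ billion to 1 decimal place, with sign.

MPC = ΔC/ΔYd = (281.3 − 148)/(684 − 469) = 133.3/215 = 0.62.
Expenditure multiplier = 1/(1 − MPC) = 1/(1 − 0.62) = 1/0.38 ≈ 2.632.
ΔY = k × ΔG = (+£566 billion) / 0.38 ≈ +£1,489.5 billion.

+£1,489.5 billion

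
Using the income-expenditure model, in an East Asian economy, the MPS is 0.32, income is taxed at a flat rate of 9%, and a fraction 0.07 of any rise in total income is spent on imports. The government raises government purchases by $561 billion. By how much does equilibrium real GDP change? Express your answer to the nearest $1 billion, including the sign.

+$1,243 billion

MPC = 1 − MPS = 1 − 0.32 = 0.68.
Government-spending multiplier = 1/(1 − c(1−t) + m) = 1/(1 − 0.68×0.91 + 0.07) = 1/0.4512 ≈ 2.216.
ΔY = k × ΔG = (+$561 billion) / 0.4512 ≈ +$1,243 billion.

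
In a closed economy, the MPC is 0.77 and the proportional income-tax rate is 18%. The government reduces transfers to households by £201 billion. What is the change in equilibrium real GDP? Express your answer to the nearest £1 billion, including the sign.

The transfer change shifts disposable income by −£201 billion, so first-round consumption changes by c·ΔTR = 0.77 × (−£201 billion) = −£154.77 billion.
Expenditure multiplier = 1/(1 − c(1−t)) = 1/(1 − 0.77×0.82) = 1/0.3686 ≈ 2.713.
The transfer multiplier is c × k ≈ 2.089, so ΔY = k × (c·ΔTR) = (−£154.77 billion) / 0.3686 ≈ −£420 billion.

−£420 billion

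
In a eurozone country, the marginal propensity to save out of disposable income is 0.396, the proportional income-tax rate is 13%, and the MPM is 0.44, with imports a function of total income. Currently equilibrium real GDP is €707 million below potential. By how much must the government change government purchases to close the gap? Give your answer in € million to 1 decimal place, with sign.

+€646.6 million

MPC = 1 − MPS = 1 − 0.396 = 0.604.
Spending multiplier = 1/(1 − c(1−t) + m) = 1/(1 − 0.604×0.87 + 0.44) = 1/0.91452 ≈ 1.093.
Need ΔY = +€707 million, so ΔG = ΔY/k = (+€707 million) × 0.91452 ≈ +€646.6 million.
The government should increase government purchases by €646.6 million.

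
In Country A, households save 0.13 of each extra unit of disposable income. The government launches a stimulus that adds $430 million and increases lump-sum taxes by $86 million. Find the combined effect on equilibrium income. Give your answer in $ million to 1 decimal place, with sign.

MPC = 1 − MPS = 1 − 0.13 = 0.87.
Expenditure multiplier = 1/(1 − MPC) = 1/(1 − 0.87) = 1/0.13 ≈ 7.692.
ΔG contributes k·ΔG = (+$430 million) / 0.13 ≈ +$3,307.7 million.
ΔT of +$86 million changes first-round spending by −c·ΔT = −$74.82 million, contributing k·(−c·ΔT) = (−$74.82 million) / 0.13 ≈ −$575.5 million.
Net ΔY = k(ΔG − c·ΔT) = (+$355.18 million) / 0.13 ≈ +$2,732.2 million.

+$2,732.2 million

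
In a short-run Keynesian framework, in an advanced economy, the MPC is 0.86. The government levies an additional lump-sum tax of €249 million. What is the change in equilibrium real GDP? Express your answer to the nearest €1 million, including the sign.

−€1,530 million

A lump-sum tax change of +€249 million shifts disposable income by −€249 million; first-round consumption changes by −c × ΔT = −0.86 × (+€249 million) = −€214.14 million.
Expenditure multiplier = 1/(1 − MPC) = 1/(1 − 0.86) = 1/0.14 ≈ 7.143.
The tax multiplier is −c × k ≈ −6.143, so ΔY = k × (−c·ΔT) = (−€214.14 million) / 0.14 ≈ −€1,530 million.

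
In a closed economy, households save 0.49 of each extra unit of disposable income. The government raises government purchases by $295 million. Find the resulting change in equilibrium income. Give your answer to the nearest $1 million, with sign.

+$602 million

MPC = 1 − MPS = 1 − 0.49 = 0.51.
Spending multiplier = 1/(1 − MPC) = 1/(1 − 0.51) = 1/0.49 ≈ 2.041.
ΔY = k × ΔG = (+$295 million) / 0.49 ≈ +$602 million.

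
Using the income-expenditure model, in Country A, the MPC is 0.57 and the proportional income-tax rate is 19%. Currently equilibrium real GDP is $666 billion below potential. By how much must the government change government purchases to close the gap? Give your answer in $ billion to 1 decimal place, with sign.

+$358.5 billion

Spending multiplier = 1/(1 − c(1−t)) = 1/(1 − 0.57×0.81) = 1/0.5383 ≈ 1.858.
Need ΔY = +$666 billion, so ΔG = ΔY/k = (+$666 billion) × 0.5383 ≈ +$358.5 billion.
The government should increase government purchases by $358.5 billion.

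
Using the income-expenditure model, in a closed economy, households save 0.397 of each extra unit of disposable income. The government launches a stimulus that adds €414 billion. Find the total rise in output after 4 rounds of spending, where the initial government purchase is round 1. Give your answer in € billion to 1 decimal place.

€904.9 billion

MPC = 1 − MPS = 1 − 0.397 = 0.603.
Round 1 adds ΔG = €414 billion; each later round is MPC = 0.603 times the previous.
After 4 rounds: 414 + 249.642 + 150.534126 + 90.772077978 = ΔG·(1 − c^4)/(1 − c) = 414 × (1 − 0.132211504881)/0.397 ≈ €904.9 billion.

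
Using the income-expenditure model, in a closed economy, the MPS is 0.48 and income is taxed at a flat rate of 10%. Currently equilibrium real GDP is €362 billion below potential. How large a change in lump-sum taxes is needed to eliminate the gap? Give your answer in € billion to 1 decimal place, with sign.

MPC = 1 − MPS = 1 − 0.48 = 0.52.
Spending multiplier = 1/(1 − c(1−t)) = 1/(1 − 0.52×0.9) = 1/0.532 ≈ 1.88.
Tax multiplier = −c·k = −0.52/0.532 ≈ −0.977. Need ΔY = +€362 billion, so ΔT = ΔY/(−c·k) = −(+€362 billion) × 0.532 / 0.52 ≈ −€370.4 billion.
The government should cut lump-sum taxes by €370.4 billion.

−€370.4 billion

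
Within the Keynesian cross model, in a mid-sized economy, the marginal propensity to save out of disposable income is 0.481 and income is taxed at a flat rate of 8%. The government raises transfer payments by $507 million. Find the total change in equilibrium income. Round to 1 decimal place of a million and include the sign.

+$503.6 million

MPC = 1 − MPS = 1 − 0.481 = 0.519.
The transfer change shifts disposable income by +$507 million, so first-round consumption changes by c·ΔTR = 0.519 × (+$507 million) = +$263.133 million.
Expenditure multiplier = 1/(1 − c(1−t)) = 1/(1 − 0.519×0.92) = 1/0.52252 ≈ 1.914.
The transfer multiplier is c × k ≈ 0.993, so ΔY = k × (c·ΔTR) = (+$263.133 million) / 0.52252 ≈ +$503.6 million.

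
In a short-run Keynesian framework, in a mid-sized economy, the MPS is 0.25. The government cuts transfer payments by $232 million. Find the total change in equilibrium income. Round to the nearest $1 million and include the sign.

−$696 million

MPC = 1 − MPS = 1 − 0.25 = 0.75.
The transfer change shifts disposable income by −$232 million, so first-round consumption changes by c·ΔTR = 0.75 × (−$232 million) = −$174 million.
Expenditure multiplier = 1/(1 − MPC) = 1/(1 − 0.75) = 1/0.25 = 4.
The transfer multiplier is c × k = 3, so ΔY = k × (c·ΔTR) = (−$174 million) / 0.25 = −$696 million.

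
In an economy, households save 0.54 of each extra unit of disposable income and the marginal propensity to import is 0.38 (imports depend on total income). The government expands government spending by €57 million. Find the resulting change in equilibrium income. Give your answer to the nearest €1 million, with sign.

+€62 million

MPC = 1 − MPS = 1 − 0.54 = 0.46.
Government-spending multiplier = 1/(1 − c + m) = 1/(1 − 0.46 + 0.38) = 1/0.92 ≈ 1.087.
ΔY = k × ΔG = (+€57 million) / 0.92 ≈ +€62 million.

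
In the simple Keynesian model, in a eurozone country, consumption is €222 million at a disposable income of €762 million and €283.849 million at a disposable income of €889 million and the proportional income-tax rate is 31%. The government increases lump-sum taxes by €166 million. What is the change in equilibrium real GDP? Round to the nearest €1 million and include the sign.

MPC = ΔC/ΔYd = (283.849 − 222)/(889 − 762) = 61.849/127 = 0.487.
A lump-sum tax change of +€166 million shifts disposable income by −€166 million; first-round consumption changes by −c × ΔT = −0.487 × (+€166 million) = −€80.842 million.
Expenditure multiplier = 1/(1 − c(1−t)) = 1/(1 − 0.487×0.69) = 1/0.66397 ≈ 1.506.
The tax multiplier is −c × k ≈ −0.733, so ΔY = k × (−c·ΔT) = (−€80.842 million) / 0.66397 ≈ −€122 million.

−€122 million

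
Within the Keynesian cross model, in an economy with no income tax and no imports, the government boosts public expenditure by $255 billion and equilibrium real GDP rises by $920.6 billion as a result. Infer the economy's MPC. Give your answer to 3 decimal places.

Implied spending multiplier k = ΔY/ΔG = 920.6/255 ≈ 3.6102.
Since k = 1/(1 − MPC), MPC = 1 − 1/k = 1 − ΔG/ΔY = 1 − 255/920.6 ≈ 0.723.

0.723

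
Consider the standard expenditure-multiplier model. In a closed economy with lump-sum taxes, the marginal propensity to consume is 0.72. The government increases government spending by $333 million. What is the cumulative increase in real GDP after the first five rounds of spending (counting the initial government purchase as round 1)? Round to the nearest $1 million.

$959 million

Round 1 adds ΔG = $333 million; each later round is MPC = 0.72 times the previous.
After 5 rounds: 333 + 239.76 + 172.6272 + 124.291584 + 89.48994048 = ΔG·(1 − c^5)/(1 − c) = 333 × (1 − 0.1934917632)/0.28 ≈ $959 million.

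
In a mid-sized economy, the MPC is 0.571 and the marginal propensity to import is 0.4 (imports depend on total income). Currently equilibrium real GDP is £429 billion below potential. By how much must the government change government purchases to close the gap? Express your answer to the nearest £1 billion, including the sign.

Spending multiplier = 1/(1 − c + m) = 1/(1 − 0.571 + 0.4) = 1/0.829 ≈ 1.206.
Need ΔY = +£429 billion, so ΔG = ΔY/k = (+£429 billion) × 0.829 ≈ +£356 billion.
The government should increase government purchases by £356 billion.

+£356 billion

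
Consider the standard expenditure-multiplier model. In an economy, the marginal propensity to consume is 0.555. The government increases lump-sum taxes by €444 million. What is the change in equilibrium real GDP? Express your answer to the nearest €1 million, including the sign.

−€554 million

A lump-sum tax change of +€444 million shifts disposable income by −€444 million; first-round consumption changes by −c × ΔT = −0.555 × (+€444 million) = −€246.42 million.
Expenditure multiplier = 1/(1 − MPC) = 1/(1 − 0.555) = 1/0.445 ≈ 2.247.
The tax multiplier is −c × k ≈ −1.247, so ΔY = k × (−c·ΔT) = (−€246.42 million) / 0.445 ≈ −€554 million.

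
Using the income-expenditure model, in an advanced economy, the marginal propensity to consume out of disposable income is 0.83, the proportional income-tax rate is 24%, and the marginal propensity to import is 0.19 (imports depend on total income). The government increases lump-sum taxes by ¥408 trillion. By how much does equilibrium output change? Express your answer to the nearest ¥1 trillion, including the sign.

A lump-sum tax change of +¥408 trillion shifts disposable income by −¥408 trillion; first-round consumption changes by −c × ΔT = −0.83 × (+¥408 trillion) = −¥338.64 trillion.
Expenditure multiplier = 1/(1 − c(1−t) + m) = 1/(1 − 0.83×0.76 + 0.19) = 1/0.5592 ≈ 1.788.
The tax multiplier is −c × k ≈ −1.484, so ΔY = k × (−c·ΔT) = (−¥338.64 trillion) / 0.5592 ≈ −¥606 trillion.

−¥606 trillion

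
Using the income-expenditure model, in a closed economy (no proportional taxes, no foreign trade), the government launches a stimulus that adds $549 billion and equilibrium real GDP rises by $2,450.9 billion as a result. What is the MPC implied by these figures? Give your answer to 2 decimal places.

0.78

Implied spending multiplier k = ΔY/ΔG = 2,450.9/549 ≈ 4.4643.
Since k = 1/(1 − MPC), MPC = 1 − 1/k = 1 − ΔG/ΔY = 1 − 549/2,450.9 ≈ 0.78.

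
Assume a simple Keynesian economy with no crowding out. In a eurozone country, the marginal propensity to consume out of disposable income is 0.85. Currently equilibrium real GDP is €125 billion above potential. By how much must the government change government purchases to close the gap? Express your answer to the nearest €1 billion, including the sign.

Spending multiplier = 1/(1 − MPC) = 1/(1 − 0.85) = 1/0.15 ≈ 6.667.
Need ΔY = −€125 billion, so ΔG = ΔY/k = (−€125 billion) × 0.15 ≈ −€19 billion.
The government should cut government purchases by €19 billion.

−€19 billion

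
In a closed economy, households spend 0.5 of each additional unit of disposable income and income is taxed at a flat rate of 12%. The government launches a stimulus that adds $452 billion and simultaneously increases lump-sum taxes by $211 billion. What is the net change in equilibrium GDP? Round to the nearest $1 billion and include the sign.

+$619 billion

Expenditure multiplier = 1/(1 − c(1−t)) = 1/(1 − 0.5×0.88) = 1/0.56 ≈ 1.786.
ΔG contributes k·ΔG = (+$452 billion) / 0.56 ≈ +$807.1 billion.
ΔT of +$211 billion changes first-round spending by −c·ΔT = −$105.5 billion, contributing k·(−c·ΔT) = (−$105.5 billion) / 0.56 ≈ −$188.4 billion.
Net ΔY = k(ΔG − c·ΔT) = (+$346.5 billion) / 0.56 ≈ +$619 billion.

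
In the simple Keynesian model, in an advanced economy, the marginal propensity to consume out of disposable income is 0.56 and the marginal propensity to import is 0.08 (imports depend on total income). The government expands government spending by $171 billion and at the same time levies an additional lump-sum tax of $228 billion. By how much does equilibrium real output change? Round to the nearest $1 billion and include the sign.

Expenditure multiplier = 1/(1 − c + m) = 1/(1 − 0.56 + 0.08) = 1/0.52 ≈ 1.923.
ΔG contributes k·ΔG = (+$171 billion) / 0.52 ≈ +$328.8 billion.
ΔT of +$228 billion changes first-round spending by −c·ΔT = −$127.68 billion, contributing k·(−c·ΔT) = (−$127.68 billion) / 0.52 ≈ −$245.5 billion.
Net ΔY = k(ΔG − c·ΔT) = (+$43.32 billion) / 0.52 ≈ +$83 billion.

+$83 billion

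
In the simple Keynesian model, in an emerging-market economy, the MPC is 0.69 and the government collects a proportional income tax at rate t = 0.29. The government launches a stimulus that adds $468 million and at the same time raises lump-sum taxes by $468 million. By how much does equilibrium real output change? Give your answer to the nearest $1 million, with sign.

Expenditure multiplier = 1/(1 − c(1−t)) = 1/(1 − 0.69×0.71) = 1/0.5101 ≈ 1.96.
ΔG contributes k·ΔG = (+$468 million) / 0.5101 ≈ +$917.5 million.
ΔT of +$468 million changes first-round spending by −c·ΔT = −$322.92 million, contributing k·(−c·ΔT) = (−$322.92 million) / 0.5101 ≈ −$633.1 million.
Net ΔY = k(ΔG − c·ΔT) = (+$145.08 million) / 0.5101 ≈ +$284 million.

+$284 million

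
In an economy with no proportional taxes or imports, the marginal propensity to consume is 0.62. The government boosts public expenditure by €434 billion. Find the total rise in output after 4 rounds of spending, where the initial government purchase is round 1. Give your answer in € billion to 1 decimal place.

€973.3 billion

Round 1 adds ΔG = €434 billion; each later round is MPC = 0.62 times the previous.
After 4 rounds: 434 + 269.08 + 166.8296 + 103.434352 = ΔG·(1 − c^4)/(1 − c) = 434 × (1 − 0.14776336)/0.38 ≈ €973.3 billion.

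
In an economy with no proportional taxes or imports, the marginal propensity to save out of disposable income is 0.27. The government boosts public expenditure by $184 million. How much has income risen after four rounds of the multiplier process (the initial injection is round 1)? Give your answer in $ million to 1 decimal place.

MPC = 1 − MPS = 1 − 0.27 = 0.73.
Round 1 adds ΔG = $184 million; each later round is MPC = 0.73 times the previous.
After 4 rounds: 184 + 134.32 + 98.0536 + 71.579128 = ΔG·(1 − c^4)/(1 − c) = 184 × (1 − 0.28398241)/0.27 ≈ $488 million.

$488.0 million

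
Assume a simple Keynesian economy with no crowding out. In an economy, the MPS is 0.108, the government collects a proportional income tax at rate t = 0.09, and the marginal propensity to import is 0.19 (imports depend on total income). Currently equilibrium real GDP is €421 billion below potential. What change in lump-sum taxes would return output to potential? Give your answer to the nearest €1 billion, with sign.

MPC = 1 − MPS = 1 − 0.108 = 0.892.
Spending multiplier = 1/(1 − c(1−t) + m) = 1/(1 − 0.892×0.91 + 0.19) = 1/0.37828 ≈ 2.644.
Tax multiplier = −c·k = −0.892/0.37828 ≈ −2.358. Need ΔY = +€421 billion, so ΔT = ΔY/(−c·k) = −(+€421 billion) × 0.37828 / 0.892 ≈ −€179 billion.
The government should cut lump-sum taxes by €179 billion.

−€179 billion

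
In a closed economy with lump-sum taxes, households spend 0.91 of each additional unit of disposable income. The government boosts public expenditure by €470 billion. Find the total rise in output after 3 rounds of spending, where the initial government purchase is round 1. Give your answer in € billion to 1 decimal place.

€1,286.9 billion

Round 1 adds ΔG = €470 billion; each later round is MPC = 0.91 times the previous.
After 3 rounds: 470 + 427.7 + 389.207 = ΔG·(1 − c^3)/(1 − c) = 470 × (1 − 0.753571)/0.09 ≈ €1,286.9 billion.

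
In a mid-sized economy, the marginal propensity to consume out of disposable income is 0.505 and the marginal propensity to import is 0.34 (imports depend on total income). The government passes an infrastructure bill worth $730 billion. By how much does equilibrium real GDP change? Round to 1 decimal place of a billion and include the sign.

+$874.3 billion

Government-spending multiplier = 1/(1 − c + m) = 1/(1 − 0.505 + 0.34) = 1/0.835 ≈ 1.198.
ΔY = k × ΔG = (+$730 billion) / 0.835 ≈ +$874.3 billion.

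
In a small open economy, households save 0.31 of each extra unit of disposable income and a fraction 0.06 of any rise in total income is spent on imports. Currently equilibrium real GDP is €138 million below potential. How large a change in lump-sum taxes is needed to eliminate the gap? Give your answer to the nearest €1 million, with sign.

MPC = 1 − MPS = 1 − 0.31 = 0.69.
Spending multiplier = 1/(1 − c + m) = 1/(1 − 0.69 + 0.06) = 1/0.37 ≈ 2.703.
Tax multiplier = −c·k = −0.69/0.37 ≈ −1.865. Need ΔY = +€138 million, so ΔT = ΔY/(−c·k) = −(+€138 million) × 0.37 / 0.69 = −€74 million.
The government should cut lump-sum taxes by €74 million.

−€74 million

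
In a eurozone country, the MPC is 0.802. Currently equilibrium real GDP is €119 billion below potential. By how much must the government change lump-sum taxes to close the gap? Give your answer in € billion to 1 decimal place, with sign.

Spending multiplier = 1/(1 − MPC) = 1/(1 − 0.802) = 1/0.198 ≈ 5.051.
Tax multiplier = −c·k = −0.802/0.198 ≈ −4.051. Need ΔY = +€119 billion, so ΔT = ΔY/(−c·k) = −(+€119 billion) × 0.198 / 0.802 ≈ −€29.4 billion.
The government should cut lump-sum taxes by €29.4 billion.

−€29.4 billion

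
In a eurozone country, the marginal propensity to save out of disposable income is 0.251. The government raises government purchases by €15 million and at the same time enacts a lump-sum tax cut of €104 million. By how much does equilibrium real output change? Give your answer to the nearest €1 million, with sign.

+€370 million

MPC = 1 − MPS = 1 − 0.251 = 0.749.
Expenditure multiplier = 1/(1 − MPC) = 1/(1 − 0.749) = 1/0.251 ≈ 3.984.
ΔG contributes k·ΔG = (+€15 million) / 0.251 ≈ +€59.8 million.
ΔT of −€104 million changes first-round spending by −c·ΔT = +€77.896 million, contributing k·(−c·ΔT) = (+€77.896 million) / 0.251 ≈ +€310.3 million.
Net ΔY = k(ΔG − c·ΔT) = (+€92.896 million) / 0.251 ≈ +€370 million.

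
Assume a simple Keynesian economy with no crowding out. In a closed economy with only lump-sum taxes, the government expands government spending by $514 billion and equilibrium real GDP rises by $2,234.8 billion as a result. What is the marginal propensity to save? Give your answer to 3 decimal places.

0.230

Implied spending multiplier k = ΔY/ΔG = 2,234.8/514 ≈ 4.3479.
Since k = 1/(1 − MPC), MPC = 1 − 1/k = 1 − ΔG/ΔY = 1 − 514/2,234.8 ≈ 0.770.
MPS = 1 − MPC = 0.230.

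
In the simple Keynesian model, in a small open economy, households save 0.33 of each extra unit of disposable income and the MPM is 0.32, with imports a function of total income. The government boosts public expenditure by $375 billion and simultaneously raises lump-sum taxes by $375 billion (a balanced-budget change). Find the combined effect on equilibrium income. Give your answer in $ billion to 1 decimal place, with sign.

MPC = 1 − MPS = 1 − 0.33 = 0.67.
Expenditure multiplier = 1/(1 − c + m) = 1/(1 − 0.67 + 0.32) = 1/0.65 ≈ 1.538.
ΔG contributes k·ΔG = (+$375 billion) / 0.65 ≈ +$576.9 billion.
ΔT of +$375 billion changes first-round spending by −c·ΔT = −$251.25 billion, contributing k·(−c·ΔT) = (−$251.25 billion) / 0.65 ≈ −$386.5 billion.
Net ΔY = k(ΔG − c·ΔT) = (+$123.75 billion) / 0.65 ≈ +$190.4 billion.

+$190.4 billion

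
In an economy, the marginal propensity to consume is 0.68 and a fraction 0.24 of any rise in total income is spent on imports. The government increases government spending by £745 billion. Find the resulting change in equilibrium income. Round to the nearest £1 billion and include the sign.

+£1,330 billion

Government-spending multiplier = 1/(1 − c + m) = 1/(1 − 0.68 + 0.24) = 1/0.56 ≈ 1.786.
ΔY = k × ΔG = (+£745 billion) / 0.56 ≈ +£1,330 billion.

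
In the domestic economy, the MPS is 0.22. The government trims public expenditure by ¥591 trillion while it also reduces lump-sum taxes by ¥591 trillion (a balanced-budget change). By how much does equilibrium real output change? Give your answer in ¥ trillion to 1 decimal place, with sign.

MPC = 1 − MPS = 1 − 0.22 = 0.78.
Expenditure multiplier = 1/(1 − MPC) = 1/(1 − 0.78) = 1/0.22 ≈ 4.545.
ΔG contributes k·ΔG = (−¥591 trillion) / 0.22 ≈ −¥2,686.4 trillion.
ΔT of −¥591 trillion changes first-round spending by −c·ΔT = +¥460.98 trillion, contributing k·(−c·ΔT) = (+¥460.98 trillion) / 0.22 ≈ +¥2,095.4 trillion.
With ΔG = ΔT and no other leakages, the balanced-budget multiplier is 1, so ΔY = ΔG = −¥591 trillion.

−¥591.0 trillion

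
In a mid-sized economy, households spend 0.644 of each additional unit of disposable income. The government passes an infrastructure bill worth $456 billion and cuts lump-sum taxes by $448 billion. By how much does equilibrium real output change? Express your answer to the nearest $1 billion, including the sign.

Expenditure multiplier = 1/(1 − MPC) = 1/(1 − 0.644) = 1/0.356 ≈ 2.809.
ΔG contributes k·ΔG = (+$456 billion) / 0.356 ≈ +$1,280.9 billion.
ΔT of −$448 billion changes first-round spending by −c·ΔT = +$288.512 billion, contributing k·(−c·ΔT) = (+$288.512 billion) / 0.356 ≈ +$810.4 billion.
Net ΔY = k(ΔG − c·ΔT) = (+$744.512 billion) / 0.356 ≈ +$2,091 billion.

+$2,091 billion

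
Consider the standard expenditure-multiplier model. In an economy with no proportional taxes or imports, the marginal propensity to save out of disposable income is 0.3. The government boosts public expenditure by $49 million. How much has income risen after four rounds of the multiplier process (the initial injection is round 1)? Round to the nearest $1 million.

$124 million

MPC = 1 − MPS = 1 − 0.3 = 0.7.
Round 1 adds ΔG = $49 million; each later round is MPC = 0.7 times the previous.
After 4 rounds: 49 + 34.3 + 24.01 + 16.807 = ΔG·(1 − c^4)/(1 − c) = 49 × (1 − 0.2401)/0.3 ≈ $124 million.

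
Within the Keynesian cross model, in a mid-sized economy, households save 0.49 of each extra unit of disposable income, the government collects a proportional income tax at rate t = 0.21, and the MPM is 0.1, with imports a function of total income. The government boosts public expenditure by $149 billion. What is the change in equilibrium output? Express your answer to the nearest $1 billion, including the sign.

MPC = 1 − MPS = 1 − 0.49 = 0.51.
Government-spending multiplier = 1/(1 − c(1−t) + m) = 1/(1 − 0.51×0.79 + 0.1) = 1/0.6971 ≈ 1.435.
ΔY = k × ΔG = (+$149 billion) / 0.6971 ≈ +$214 billion.

+$214 billion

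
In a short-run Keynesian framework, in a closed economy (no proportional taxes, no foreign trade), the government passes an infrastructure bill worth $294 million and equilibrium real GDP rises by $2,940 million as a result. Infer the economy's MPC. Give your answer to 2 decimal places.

Implied spending multiplier k = ΔY/ΔG = 2,940/294 = 10.
Since k = 1/(1 − MPC), MPC = 1 − 1/k = 1 − ΔG/ΔY = 1 − 294/2,940 = 0.90.

0.90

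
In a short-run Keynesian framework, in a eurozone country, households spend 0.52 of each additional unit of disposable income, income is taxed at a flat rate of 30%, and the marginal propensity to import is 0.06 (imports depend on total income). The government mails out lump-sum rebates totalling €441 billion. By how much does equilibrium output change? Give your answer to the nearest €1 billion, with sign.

A lump-sum tax change of −€441 billion shifts disposable income by +€441 billion; first-round consumption changes by −c × ΔT = −0.52 × (−€441 billion) = +€229.32 billion.
Expenditure multiplier = 1/(1 − c(1−t) + m) = 1/(1 − 0.52×0.7 + 0.06) = 1/0.696 ≈ 1.437.
The tax multiplier is −c × k ≈ −0.747, so ΔY = k × (−c·ΔT) = (+€229.32 billion) / 0.696 ≈ +€329 billion.

+€329 billion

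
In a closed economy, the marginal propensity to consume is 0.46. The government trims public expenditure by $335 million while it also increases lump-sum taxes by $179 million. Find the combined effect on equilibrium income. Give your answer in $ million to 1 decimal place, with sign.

Expenditure multiplier = 1/(1 − MPC) = 1/(1 − 0.46) = 1/0.54 ≈ 1.852.
ΔG contributes k·ΔG = (−$335 million) / 0.54 ≈ −$620.4 million.
ΔT of +$179 million changes first-round spending by −c·ΔT = −$82.34 million, contributing k·(−c·ΔT) = (−$82.34 million) / 0.54 ≈ −$152.5 million.
Net ΔY = k(ΔG − c·ΔT) = (−$417.34 million) / 0.54 ≈ −$772.9 million.

−$772.9 million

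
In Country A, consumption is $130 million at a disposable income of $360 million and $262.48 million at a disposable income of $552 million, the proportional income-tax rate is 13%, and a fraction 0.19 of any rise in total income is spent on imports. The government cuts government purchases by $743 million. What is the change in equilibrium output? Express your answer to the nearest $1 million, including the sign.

MPC = ΔC/ΔYd = (262.48 − 130)/(552 − 360) = 132.48/192 = 0.69.
Spending multiplier = 1/(1 − c(1−t) + m) = 1/(1 − 0.69×0.87 + 0.19) = 1/0.5897 ≈ 1.696.
ΔY = k × ΔG = (−$743 million) / 0.5897 ≈ −$1,260 million.

−$1,260 million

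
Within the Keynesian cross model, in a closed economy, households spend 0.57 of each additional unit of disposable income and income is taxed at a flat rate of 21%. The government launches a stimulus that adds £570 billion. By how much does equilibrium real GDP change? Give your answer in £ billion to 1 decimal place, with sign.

Expenditure multiplier = 1/(1 − c(1−t)) = 1/(1 − 0.57×0.79) = 1/0.5497 ≈ 1.819.
ΔY = k × ΔG = (+£570 billion) / 0.5497 ≈ +£1,036.9 billion.

+£1,036.9 billion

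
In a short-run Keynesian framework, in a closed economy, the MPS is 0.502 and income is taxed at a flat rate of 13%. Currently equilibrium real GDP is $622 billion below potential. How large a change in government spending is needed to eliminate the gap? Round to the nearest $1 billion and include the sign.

+$353 billion

MPC = 1 − MPS = 1 − 0.502 = 0.498.
Spending multiplier = 1/(1 − c(1−t)) = 1/(1 − 0.498×0.87) = 1/0.56674 ≈ 1.764.
Need ΔY = +$622 billion, so ΔG = ΔY/k = (+$622 billion) × 0.56674 ≈ +$353 billion.
The government should increase government spending by $353 billion.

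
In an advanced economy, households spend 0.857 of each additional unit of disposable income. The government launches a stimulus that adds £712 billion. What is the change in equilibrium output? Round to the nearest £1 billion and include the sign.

+£4,979 billion

Spending multiplier = 1/(1 − MPC) = 1/(1 − 0.857) = 1/0.143 ≈ 6.993.
ΔY = k × ΔG = (+£712 billion) / 0.143 ≈ +£4,979 billion.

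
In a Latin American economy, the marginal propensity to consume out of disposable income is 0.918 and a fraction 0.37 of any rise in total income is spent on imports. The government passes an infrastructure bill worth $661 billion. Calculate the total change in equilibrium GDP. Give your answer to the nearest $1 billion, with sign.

Expenditure multiplier = 1/(1 − c + m) = 1/(1 − 0.918 + 0.37) = 1/0.452 ≈ 2.212.
ΔY = k × ΔG = (+$661 billion) / 0.452 ≈ +$1,462 billion.

+$1,462 billion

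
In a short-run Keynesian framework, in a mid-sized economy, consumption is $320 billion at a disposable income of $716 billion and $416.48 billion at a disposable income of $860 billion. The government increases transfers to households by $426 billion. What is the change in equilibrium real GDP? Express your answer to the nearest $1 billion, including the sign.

+$865 billion

MPC = ΔC/ΔYd = (416.48 − 320)/(860 − 716) = 96.48/144 = 0.67.
The transfer change shifts disposable income by +$426 billion, so first-round consumption changes by c·ΔTR = 0.67 × (+$426 billion) = +$285.42 billion.
Expenditure multiplier = 1/(1 − MPC) = 1/(1 − 0.67) = 1/0.33 ≈ 3.03.
The transfer multiplier is c × k ≈ 2.03, so ΔY = k × (c·ΔTR) = (+$285.42 billion) / 0.33 ≈ +$865 billion.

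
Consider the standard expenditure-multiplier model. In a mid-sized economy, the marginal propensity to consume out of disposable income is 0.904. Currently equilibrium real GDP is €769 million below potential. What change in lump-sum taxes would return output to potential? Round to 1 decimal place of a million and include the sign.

Spending multiplier = 1/(1 − MPC) = 1/(1 − 0.904) = 1/0.096 ≈ 10.417.
Tax multiplier = −c·k = −0.904/0.096 ≈ −9.417. Need ΔY = +€769 million, so ΔT = ΔY/(−c·k) = −(+€769 million) × 0.096 / 0.904 ≈ −€81.7 million.
The government should cut lump-sum taxes by €81.7 million.

−€81.7 million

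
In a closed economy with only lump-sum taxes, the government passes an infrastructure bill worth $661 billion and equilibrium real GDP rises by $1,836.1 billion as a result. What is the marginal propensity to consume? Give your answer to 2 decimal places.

0.64

Implied spending multiplier k = ΔY/ΔG = 1,836.1/661 ≈ 2.7778.
Since k = 1/(1 − MPC), MPC = 1 − 1/k = 1 − ΔG/ΔY = 1 − 661/1,836.1 ≈ 0.64.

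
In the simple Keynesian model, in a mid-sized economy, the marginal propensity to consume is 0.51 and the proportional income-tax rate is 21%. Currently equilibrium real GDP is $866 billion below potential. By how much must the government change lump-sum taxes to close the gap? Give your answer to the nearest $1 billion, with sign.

Spending multiplier = 1/(1 − c(1−t)) = 1/(1 − 0.51×0.79) = 1/0.5971 ≈ 1.675.
Tax multiplier = −c·k = −0.51/0.5971 ≈ −0.854. Need ΔY = +$866 billion, so ΔT = ΔY/(−c·k) = −(+$866 billion) × 0.5971 / 0.51 ≈ −$1,014 billion.
The government should cut lump-sum taxes by $1,014 billion.

−$1,014 billion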